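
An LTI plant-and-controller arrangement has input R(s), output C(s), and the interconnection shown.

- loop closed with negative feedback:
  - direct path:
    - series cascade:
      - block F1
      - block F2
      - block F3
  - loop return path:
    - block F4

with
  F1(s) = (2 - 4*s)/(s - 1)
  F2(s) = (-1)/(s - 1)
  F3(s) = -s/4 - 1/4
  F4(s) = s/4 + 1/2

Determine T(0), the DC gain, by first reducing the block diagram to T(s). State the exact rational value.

The answer is 2/5.

Reasoning:
Step 1. combine F1, F2, F3 in series: (-2*s^2 - s + 1)/(2*s^2 - 4*s + 2)
Step 2. collapse the loop ((F1*F2*F3) forward, F4 return): (8*s^2 + 4*s - 4)/(2*s^3 - 3*s^2 + 17*s - 10)
That last expression is T(s); at s = 0 only the constant terms survive, so T(0) = -4/(-10) = 2/5.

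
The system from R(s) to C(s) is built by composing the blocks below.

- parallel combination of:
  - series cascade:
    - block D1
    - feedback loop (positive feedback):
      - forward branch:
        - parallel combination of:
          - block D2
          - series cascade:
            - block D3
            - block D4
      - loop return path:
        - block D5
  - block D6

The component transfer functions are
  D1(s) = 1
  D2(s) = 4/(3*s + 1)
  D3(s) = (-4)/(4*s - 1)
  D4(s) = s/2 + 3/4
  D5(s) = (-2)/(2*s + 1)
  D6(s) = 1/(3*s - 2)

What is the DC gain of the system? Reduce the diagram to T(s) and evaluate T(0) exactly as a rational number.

First reduce the diagram to T(s).

Step 1 - reduce the series chain D3, D4 gives (-2*s - 3)/(4*s - 1)
Step 2 - parallel reduction of D2, (D3*D4) gives (-6*s^2 + 5*s - 7)/(12*s^2 + s - 1)
Step 3 - close the feedback loop around (D2+(D3*D4)), D5 gives (-12*s^3 + 4*s^2 - 9*s - 7)/(24*s^3 + 2*s^2 + 9*s - 15)
Step 4 - series reduction of D1, [(D2+(D3*D4))/(1-(D2+(D3*D4))*D5)] gives (-12*s^3 + 4*s^2 - 9*s - 7)/(24*s^3 + 2*s^2 + 9*s - 15)
Step 5 - parallel reduction of (D1*[(D2+(D3*D4))/(1-(D2+(D3*D4))*D5)]), D6 gives (-36*s^4 + 60*s^3 - 33*s^2 + 6*s - 1)/(72*s^4 - 42*s^3 + 23*s^2 - 63*s + 30)
DC gain: substitute s = 0 into T(s) from step 5: T(0) = -1/30.

Answer: -1/30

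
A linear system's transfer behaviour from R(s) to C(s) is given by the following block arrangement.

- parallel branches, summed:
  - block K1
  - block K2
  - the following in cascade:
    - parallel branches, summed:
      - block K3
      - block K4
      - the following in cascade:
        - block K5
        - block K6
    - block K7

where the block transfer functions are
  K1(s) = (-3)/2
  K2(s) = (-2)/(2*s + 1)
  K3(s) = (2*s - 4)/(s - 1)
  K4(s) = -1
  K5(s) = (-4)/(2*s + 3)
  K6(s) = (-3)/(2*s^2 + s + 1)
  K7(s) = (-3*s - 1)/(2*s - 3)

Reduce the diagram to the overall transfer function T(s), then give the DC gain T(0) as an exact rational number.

Answer: -7/6

Working:
Step 1 - reduce the series chain K5, K6: 12/(4*s^3 + 8*s^2 + 5*s + 3)
Step 2 - sum the parallel branches K3, K4, (K5*K6): (4*s^4 - 4*s^3 - 19*s^2 - 21)/(4*s^4 + 4*s^3 - 3*s^2 - 2*s - 3)
Step 3 - multiply (K3+K4+(K5*K6)), K7 (series): (-12*s^5 + 8*s^4 + 61*s^3 + 19*s^2 + 63*s + 21)/(8*s^5 - 4*s^4 - 18*s^3 + 5*s^2 + 9)
Step 4 - add K1, K2, ((K3+K4+(K5*K6))*K7) (parallel): (-96*s^6 - 24*s^5 + 396*s^4 + 294*s^3 + 255*s^2 + 156*s - 21)/(32*s^6 - 80*s^4 - 16*s^3 + 10*s^2 + 36*s + 18)
That last expression is T(s); at s = 0 only the constant terms survive, so T(0) = -21/18 = -7/6.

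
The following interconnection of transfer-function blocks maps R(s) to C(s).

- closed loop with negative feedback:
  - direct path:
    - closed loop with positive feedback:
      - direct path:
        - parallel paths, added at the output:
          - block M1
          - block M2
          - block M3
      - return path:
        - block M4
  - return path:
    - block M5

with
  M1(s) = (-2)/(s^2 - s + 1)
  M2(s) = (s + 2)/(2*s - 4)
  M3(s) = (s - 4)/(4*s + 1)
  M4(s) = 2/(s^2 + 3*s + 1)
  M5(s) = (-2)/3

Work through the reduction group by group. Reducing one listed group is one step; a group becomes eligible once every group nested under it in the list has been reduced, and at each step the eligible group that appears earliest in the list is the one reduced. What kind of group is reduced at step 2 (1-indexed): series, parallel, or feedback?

Step 1: add M1, M2, M3 (parallel)
Step 2: feedback reduction of (M1+M2+M3), M4
Step 3: apply the feedback formula to [(M1+M2+M3)/(1-(M1+M2+M3)*M4)], M5
Step 2 collapses a feedback group.

Hence the answer: feedback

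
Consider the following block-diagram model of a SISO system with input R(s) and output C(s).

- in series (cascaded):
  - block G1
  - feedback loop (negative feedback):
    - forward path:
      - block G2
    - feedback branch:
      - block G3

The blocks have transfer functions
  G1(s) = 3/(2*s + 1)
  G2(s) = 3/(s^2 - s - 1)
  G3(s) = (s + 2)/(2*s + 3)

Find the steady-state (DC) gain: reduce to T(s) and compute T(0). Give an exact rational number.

Reducing step by step:

[1] apply the feedback formula to G2, G3 -> (6*s + 9)/(2*s^3 + s^2 - 2*s + 3)
[2] reduce the series chain G1, [G2/(1+G2*G3)] -> (18*s + 27)/(4*s^4 + 4*s^3 - 3*s^2 + 4*s + 3)
That last expression is T(s); at s = 0 only the constant terms survive, so T(0) = 27/3 = 9.

Answer: 9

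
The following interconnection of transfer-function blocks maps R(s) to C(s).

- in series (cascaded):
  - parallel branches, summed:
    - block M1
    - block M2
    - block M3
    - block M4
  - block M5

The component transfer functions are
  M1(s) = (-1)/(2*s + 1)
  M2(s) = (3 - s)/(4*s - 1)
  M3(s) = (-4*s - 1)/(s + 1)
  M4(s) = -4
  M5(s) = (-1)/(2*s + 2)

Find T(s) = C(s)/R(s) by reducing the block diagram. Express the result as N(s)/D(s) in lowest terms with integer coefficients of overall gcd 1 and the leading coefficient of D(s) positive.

Step 1 - sum the parallel branches M1, M2, M3, M4 = (-66*s^3 - 57*s^2 + 3*s + 9)/(8*s^3 + 10*s^2 + s - 1)
Step 2 - reduce the series chain (M1+M2+M3+M4), M5: this yields T(s), and no further normalization is needed

Answer: (66*s^3 + 57*s^2 - 3*s - 9)/(16*s^4 + 36*s^3 + 22*s^2 - 2)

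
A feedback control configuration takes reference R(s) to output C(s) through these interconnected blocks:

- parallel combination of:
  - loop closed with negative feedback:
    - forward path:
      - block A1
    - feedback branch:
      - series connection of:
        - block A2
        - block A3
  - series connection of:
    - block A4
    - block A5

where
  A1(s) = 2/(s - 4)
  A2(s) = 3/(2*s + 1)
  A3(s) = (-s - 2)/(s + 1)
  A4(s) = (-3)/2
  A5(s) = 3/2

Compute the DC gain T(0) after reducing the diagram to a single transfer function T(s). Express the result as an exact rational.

First reduce the diagram to T(s).

Step 1: series reduction of A2, A3, giving (-3*s - 6)/(2*s^2 + 3*s + 1)
Step 2: reduce the feedback loop with forward A1 and return (A2*A3), giving (4*s^2 + 6*s + 2)/(2*s^3 - 5*s^2 - 17*s - 16)
Step 3: reduce the series chain A4, A5, giving (-9)/4
Step 4: parallel reduction of [A1/(1+A1*(A2*A3))], (A4*A5), giving (-18*s^3 + 61*s^2 + 177*s + 152)/(8*s^3 - 20*s^2 - 68*s - 64)
That last expression is T(s); at s = 0 only the constant terms survive, so T(0) = 152/(-64) = -19/8.

Answer: -19/8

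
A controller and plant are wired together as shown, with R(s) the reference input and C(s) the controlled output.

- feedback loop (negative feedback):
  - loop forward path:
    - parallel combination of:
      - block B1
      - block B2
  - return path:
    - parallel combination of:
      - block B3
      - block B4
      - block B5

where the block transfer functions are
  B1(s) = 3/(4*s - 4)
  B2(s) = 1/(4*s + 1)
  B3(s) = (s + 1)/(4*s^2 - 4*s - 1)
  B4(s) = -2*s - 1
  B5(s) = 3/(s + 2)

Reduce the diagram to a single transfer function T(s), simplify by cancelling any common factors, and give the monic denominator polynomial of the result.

Reducing step by step:

[1] parallel reduction of B1, B2 gives (16*s - 1)/(16*s^2 - 12*s - 4)
[2] sum the parallel branches B3, B4, B5 gives (-8*s^4 - 12*s^3 + 27*s^2 + 4*s + 1)/(4*s^3 + 4*s^2 - 9*s - 2)
[3] reduce the feedback loop with forward (B1+B2) and return (B3+B4+B5) gives (-64*s^4 - 60*s^3 + 148*s^2 + 23*s - 2)/(64*s^5 + 168*s^4 - 236*s^3 - 97*s^2 - 72*s - 7)
That last expression is T(s), already simplified. Scaling its denominator by 1/64 (the reciprocal of the leading coefficient) yields the monic denominator.

Answer: s^5 + 21*s^4/8 - 59*s^3/16 - 97*s^2/64 - 9*s/8 - 7/64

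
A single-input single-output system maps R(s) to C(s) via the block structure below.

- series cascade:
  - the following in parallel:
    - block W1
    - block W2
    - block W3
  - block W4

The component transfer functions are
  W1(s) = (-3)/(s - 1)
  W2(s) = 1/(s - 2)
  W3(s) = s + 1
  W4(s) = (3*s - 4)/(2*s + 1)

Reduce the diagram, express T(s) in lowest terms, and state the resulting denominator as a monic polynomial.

Answer: s^3 - 5*s^2/2 + s/2 + 1

Working:
Step 1 - parallel reduction of W1, W2, W3 -> (s^3 - 2*s^2 - 3*s + 7)/(s^2 - 3*s + 2)
Step 2 - cascade (W1+W2+W3), W4 -> (3*s^4 - 10*s^3 - s^2 + 33*s - 28)/(2*s^3 - 5*s^2 + s + 2)
That last expression is T(s), already simplified. Scaling its denominator by 1/2 (the reciprocal of the leading coefficient) yields the monic denominator.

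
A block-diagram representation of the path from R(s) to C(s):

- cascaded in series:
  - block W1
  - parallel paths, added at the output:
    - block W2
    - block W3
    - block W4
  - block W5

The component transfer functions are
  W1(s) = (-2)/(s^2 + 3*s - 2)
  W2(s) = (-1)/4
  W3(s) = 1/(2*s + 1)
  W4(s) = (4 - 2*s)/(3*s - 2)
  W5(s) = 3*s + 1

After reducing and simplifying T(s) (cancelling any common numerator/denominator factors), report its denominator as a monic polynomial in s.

[1] parallel reduction of W2, W3, W4 -> (-22*s^2 + 37*s + 10)/(24*s^2 - 4*s - 8)
[2] cascade W1, (W2+W3+W4), W5 -> (66*s^3 - 89*s^2 - 67*s - 10)/(12*s^4 + 34*s^3 - 34*s^2 - 8*s + 8)
That last expression is T(s), already simplified. Scaling its denominator by 1/12 (the reciprocal of the leading coefficient) yields the monic denominator.

Hence the answer: s^4 + 17*s^3/6 - 17*s^2/6 - 2*s/3 + 2/3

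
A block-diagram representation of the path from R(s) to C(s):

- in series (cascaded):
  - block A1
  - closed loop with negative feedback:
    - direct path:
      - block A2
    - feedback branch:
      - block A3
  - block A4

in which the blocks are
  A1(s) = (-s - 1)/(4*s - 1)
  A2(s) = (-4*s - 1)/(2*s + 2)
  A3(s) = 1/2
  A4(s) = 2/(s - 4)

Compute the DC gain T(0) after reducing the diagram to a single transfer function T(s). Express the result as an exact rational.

First reduce the diagram to T(s).

Step 1: close the feedback loop around A2, A3 -> -8*s/3 - 2/3
Step 2: reduce the series chain A1, [A2/(1+A2*A3)], A4 -> (16*s^2 + 20*s + 4)/(12*s^2 - 51*s + 12)
DC gain: substitute s = 0 into T(s) from step 2: T(0) = 4/12 = 1/3.

Answer: 1/3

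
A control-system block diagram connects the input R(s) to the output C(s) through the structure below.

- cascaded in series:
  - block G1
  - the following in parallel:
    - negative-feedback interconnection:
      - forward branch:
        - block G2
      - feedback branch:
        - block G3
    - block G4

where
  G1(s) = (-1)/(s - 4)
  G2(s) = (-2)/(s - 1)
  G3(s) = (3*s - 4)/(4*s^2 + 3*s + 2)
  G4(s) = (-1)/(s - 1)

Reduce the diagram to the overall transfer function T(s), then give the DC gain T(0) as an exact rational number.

1. close the feedback loop around G2, G3: (-8*s^2 - 6*s - 4)/(4*s^3 - s^2 - 7*s + 6)
2. combine [G2/(1+G2*G3)], G4 in parallel: (-12*s^3 + 3*s^2 + 9*s - 2)/(4*s^4 - 5*s^3 - 6*s^2 + 13*s - 6)
3. reduce the series chain G1, ([G2/(1+G2*G3)]+G4): (12*s^3 - 3*s^2 - 9*s + 2)/(4*s^5 - 21*s^4 + 14*s^3 + 37*s^2 - 58*s + 24)
DC gain: substitute s = 0 into T(s) from step 3: T(0) = 2/24 = 1/12.

Hence the answer: 1/12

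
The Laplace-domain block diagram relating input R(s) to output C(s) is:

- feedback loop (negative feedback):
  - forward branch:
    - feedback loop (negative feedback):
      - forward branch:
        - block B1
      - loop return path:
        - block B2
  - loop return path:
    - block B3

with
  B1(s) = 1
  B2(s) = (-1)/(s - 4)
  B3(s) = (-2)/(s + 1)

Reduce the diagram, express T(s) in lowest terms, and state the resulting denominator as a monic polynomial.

First reduce the diagram to T(s).

1. collapse the loop (B1 forward, B2 return) gives (s - 4)/(s - 5)
2. collapse the loop ([B1/(1+B1*B2)] forward, B3 return) gives (s^2 - 3*s - 4)/(s^2 - 6*s + 3)
No further cancellation is possible in the step-2 result, so that is T(s). Its denominator is already monic.

Answer: s^2 - 6*s + 3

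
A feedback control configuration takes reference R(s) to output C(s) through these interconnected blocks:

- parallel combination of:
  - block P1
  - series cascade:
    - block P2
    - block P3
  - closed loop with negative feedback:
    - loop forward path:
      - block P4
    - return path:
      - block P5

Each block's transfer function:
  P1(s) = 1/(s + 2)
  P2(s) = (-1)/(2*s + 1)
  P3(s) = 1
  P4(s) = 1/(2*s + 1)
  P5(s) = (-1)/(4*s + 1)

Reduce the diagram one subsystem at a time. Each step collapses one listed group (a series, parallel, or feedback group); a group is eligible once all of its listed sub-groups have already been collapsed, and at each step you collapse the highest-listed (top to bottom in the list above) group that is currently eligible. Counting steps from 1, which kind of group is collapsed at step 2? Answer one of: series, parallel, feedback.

The answer is feedback.

Reasoning:
(1) multiply P2, P3 (series)
(2) close the feedback loop around P4, P5
(3) combine P1, (P2*P3), [P4/(1+P4*P5)] in parallel
At step 2 the group reduced is feedback.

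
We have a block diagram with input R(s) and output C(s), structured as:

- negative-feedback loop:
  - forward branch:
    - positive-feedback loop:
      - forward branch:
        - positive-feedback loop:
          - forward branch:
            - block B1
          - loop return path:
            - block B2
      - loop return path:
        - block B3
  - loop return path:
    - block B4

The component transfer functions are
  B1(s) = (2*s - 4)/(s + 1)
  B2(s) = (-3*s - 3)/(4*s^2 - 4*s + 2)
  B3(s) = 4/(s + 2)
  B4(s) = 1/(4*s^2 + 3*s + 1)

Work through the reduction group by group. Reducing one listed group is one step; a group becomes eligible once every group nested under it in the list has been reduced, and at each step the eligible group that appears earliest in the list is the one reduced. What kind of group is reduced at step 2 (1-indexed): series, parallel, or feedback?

Reducing step by step:

Step 1. close the feedback loop around B1, B2
Step 2. collapse the loop ([B1/(1-B1*B2)] forward, B3 return)
Step 3. apply the feedback formula to [[B1/(1-B1*B2)]/(1-[B1/(1-B1*B2)]*B3)], B4
Step 2: feedback.

Answer: feedback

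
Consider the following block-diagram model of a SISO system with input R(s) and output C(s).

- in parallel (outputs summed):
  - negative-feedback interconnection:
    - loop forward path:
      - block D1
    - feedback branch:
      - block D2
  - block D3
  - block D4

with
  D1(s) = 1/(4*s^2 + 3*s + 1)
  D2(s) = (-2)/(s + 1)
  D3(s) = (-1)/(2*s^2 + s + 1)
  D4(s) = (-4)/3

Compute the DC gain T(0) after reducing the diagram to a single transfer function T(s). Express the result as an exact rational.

Step 1: collapse the loop (D1 forward, D2 return) -> (s + 1)/(4*s^3 + 7*s^2 + 4*s - 1)
Step 2: add [D1/(1+D1*D2)], D3, D4 (parallel) -> (-32*s^5 - 72*s^4 - 82*s^3 - 48*s^2 - 18*s + 10)/(24*s^5 + 54*s^4 + 57*s^3 + 27*s^2 + 9*s - 3)
Evaluating the step-2 result (the overall T(s)) at s = 0 gives T(0) = 10/(-3) = -10/3.

Final answer: -10/3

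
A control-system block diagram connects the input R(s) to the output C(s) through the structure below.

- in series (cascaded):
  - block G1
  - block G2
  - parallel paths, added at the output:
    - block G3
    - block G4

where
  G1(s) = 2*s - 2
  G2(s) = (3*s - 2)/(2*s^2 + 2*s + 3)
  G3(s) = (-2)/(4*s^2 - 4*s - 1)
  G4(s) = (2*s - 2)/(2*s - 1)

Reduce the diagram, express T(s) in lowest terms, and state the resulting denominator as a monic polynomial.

The answer is s^5 - s^4/2 + s^3/4 - 15*s^2/8 + s/2 + 3/16.

Reasoning:
[1] add G3, G4 (parallel) -> (8*s^3 - 16*s^2 + 2*s + 4)/(8*s^3 - 12*s^2 + 2*s + 1)
[2] multiply G1, G2, (G3+G4) (series) -> (48*s^5 - 176*s^4 + 204*s^3 - 60*s^2 - 32*s + 16)/(16*s^5 - 8*s^4 + 4*s^3 - 30*s^2 + 8*s + 3)
No further cancellation is possible in the step-2 result, so that is T(s). Its denominator becomes monic after dividing by the leading coefficient 16.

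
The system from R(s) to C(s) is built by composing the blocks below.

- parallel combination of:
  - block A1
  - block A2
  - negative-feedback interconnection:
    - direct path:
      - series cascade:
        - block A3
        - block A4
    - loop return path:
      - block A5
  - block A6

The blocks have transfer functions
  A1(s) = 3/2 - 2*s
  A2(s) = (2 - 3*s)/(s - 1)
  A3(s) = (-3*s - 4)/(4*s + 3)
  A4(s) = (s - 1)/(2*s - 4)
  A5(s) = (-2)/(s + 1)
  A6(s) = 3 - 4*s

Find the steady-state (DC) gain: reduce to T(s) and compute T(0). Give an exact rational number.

(1) reduce the series chain A3, A4 = (-3*s^2 - s + 4)/(8*s^2 - 10*s - 12)
(2) close the feedback loop around (A3*A4), A5 = (-3*s^3 - 4*s^2 + 3*s + 4)/(8*s^3 + 4*s^2 - 20*s - 20)
(3) sum the parallel branches A1, A2, [(A3*A4)/(1+(A3*A4)*A5)], A6 = (-48*s^5 + 33*s^4 + 129*s^3 - 33*s^2 - 99*s + 46)/(8*s^4 - 4*s^3 - 24*s^2 + 20)
Evaluating the step-3 result (the overall T(s)) at s = 0 gives T(0) = 46/20 = 23/10.

Hence the answer: 23/10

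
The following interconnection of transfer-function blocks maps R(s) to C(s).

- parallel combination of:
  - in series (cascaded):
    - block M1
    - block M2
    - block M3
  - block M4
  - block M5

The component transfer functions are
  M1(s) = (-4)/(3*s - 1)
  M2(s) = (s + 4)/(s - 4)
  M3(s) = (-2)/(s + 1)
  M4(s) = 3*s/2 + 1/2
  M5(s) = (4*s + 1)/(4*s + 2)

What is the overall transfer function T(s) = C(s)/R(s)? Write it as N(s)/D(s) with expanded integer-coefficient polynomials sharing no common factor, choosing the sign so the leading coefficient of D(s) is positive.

First reduce the diagram to T(s).

Step 1 - reduce the series chain M1, M2, M3 = (8*s + 32)/(3*s^3 - 10*s^2 - 9*s + 4)
Step 2 - parallel reduction of (M1*M2*M3), M4, M5, giving the overall T(s)

Answer: (18*s^5 - 33*s^4 - 138*s^3 - 45*s^2 + 162*s + 72)/(12*s^4 - 34*s^3 - 56*s^2 - 2*s + 8)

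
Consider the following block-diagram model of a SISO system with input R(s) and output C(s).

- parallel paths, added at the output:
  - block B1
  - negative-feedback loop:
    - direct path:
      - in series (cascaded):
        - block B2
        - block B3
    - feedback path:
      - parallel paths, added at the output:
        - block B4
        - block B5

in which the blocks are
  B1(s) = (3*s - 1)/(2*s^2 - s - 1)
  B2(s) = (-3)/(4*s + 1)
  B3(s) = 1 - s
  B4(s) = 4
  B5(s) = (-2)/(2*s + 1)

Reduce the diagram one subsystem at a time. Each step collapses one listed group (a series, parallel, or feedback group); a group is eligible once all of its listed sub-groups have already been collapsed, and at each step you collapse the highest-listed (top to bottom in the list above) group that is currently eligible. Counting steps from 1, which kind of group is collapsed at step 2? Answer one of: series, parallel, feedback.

Step 1: multiply B2, B3 (series)
Step 2: add B4, B5 (parallel)
Step 3: collapse the loop ((B2*B3) forward, (B4+B5) return)
Step 4: add B1, [(B2*B3)/(1+(B2*B3)*(B4+B5))] (parallel)
So the answer for step 2 is parallel.

Therefore the answer is parallel.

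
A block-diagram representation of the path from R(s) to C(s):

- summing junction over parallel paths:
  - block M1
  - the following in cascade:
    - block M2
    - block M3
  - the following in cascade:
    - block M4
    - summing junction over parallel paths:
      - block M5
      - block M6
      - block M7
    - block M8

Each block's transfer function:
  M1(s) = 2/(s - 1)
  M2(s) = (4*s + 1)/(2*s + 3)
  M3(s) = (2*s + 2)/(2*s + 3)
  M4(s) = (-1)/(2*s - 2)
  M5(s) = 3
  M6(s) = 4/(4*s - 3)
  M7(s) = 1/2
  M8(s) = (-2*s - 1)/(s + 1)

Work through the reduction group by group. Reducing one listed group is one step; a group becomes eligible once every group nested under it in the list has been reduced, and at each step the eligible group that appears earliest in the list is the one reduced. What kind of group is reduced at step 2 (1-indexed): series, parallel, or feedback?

Answer: parallel

Working:
Step 1 - series reduction of M2, M3
Step 2 - combine M5, M6, M7 in parallel
Step 3 - multiply M4, (M5+M6+M7), M8 (series)
Step 4 - parallel reduction of M1, (M2*M3), (M4*(M5+M6+M7)*M8)
The group at step 2 is a parallel group.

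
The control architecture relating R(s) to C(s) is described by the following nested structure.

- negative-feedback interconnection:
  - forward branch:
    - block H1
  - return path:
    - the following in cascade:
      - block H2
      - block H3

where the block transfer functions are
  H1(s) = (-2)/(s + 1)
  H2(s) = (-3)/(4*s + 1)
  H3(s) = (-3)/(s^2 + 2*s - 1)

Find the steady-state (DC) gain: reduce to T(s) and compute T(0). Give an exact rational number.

(1) combine H2, H3 in series -> 9/(4*s^3 + 9*s^2 - 2*s - 1)
(2) apply the feedback formula to H1, (H2*H3) -> (-8*s^3 - 18*s^2 + 4*s + 2)/(4*s^4 + 13*s^3 + 7*s^2 - 3*s - 19)
Evaluating the step-2 result (the overall T(s)) at s = 0 gives T(0) = 2/(-19) = -2/19.

Answer: -2/19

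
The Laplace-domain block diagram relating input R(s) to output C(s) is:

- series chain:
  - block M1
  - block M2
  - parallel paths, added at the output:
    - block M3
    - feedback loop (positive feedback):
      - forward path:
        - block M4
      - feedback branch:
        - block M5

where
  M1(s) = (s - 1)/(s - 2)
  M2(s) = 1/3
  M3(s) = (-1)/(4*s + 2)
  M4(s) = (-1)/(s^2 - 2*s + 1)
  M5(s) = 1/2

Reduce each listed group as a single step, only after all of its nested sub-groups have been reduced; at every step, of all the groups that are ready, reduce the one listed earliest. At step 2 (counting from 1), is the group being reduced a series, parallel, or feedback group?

Answer: parallel

Working:
(1) reduce the feedback loop with forward M4 and return M5
(2) reduce the parallel group M3, [M4/(1-M4*M5)]
(3) combine M1, M2, (M3+[M4/(1-M4*M5)]) in series
At step 2 the group reduced is parallel.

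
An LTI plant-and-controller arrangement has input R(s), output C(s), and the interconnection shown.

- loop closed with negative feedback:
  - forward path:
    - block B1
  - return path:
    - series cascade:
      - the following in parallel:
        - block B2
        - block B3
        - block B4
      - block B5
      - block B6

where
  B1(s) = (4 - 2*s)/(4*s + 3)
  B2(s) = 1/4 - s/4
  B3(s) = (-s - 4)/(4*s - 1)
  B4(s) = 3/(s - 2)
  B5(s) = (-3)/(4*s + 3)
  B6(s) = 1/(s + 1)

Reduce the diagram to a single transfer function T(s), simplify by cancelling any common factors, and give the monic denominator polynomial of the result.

[1] combine B2, B3, B4 in parallel gives (-4*s^3 + 9*s^2 + 29*s + 22)/(16*s^2 - 36*s + 8)
[2] multiply (B2+B3+B4), B5, B6 (series) gives (12*s^3 - 27*s^2 - 87*s - 66)/(64*s^4 - 32*s^3 - 172*s^2 - 52*s + 24)
[3] apply the feedback formula to B1, ((B2+B3+B4)*B5*B6) gives (-64*s^4 + 32*s^3 + 172*s^2 + 52*s - 24)/(128*s^4 + 276*s^3 + 211*s^2 + 93*s + 48)
No further cancellation is possible in the step-3 result, so that is T(s). Its denominator becomes monic after dividing by the leading coefficient 128.

Final answer: s^4 + 69*s^3/32 + 211*s^2/128 + 93*s/128 + 3/8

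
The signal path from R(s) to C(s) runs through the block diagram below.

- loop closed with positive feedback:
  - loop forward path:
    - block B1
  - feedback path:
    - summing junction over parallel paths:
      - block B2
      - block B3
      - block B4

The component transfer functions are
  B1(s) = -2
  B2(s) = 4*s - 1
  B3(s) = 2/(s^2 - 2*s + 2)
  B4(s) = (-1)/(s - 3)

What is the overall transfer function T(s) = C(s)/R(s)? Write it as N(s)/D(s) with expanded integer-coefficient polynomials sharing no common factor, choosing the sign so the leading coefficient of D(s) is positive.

Reducing step by step:

Step 1: parallel reduction of B2, B3, B4 = (4*s^4 - 21*s^3 + 36*s^2 - 28*s - 2)/(s^3 - 5*s^2 + 8*s - 6)
Step 2: close the feedback loop around B1, (B2+B3+B4), which is the overall transfer function T(s) = C(s)/R(s) in lowest terms

Answer: (-2*s^3 + 10*s^2 - 16*s + 12)/(8*s^4 - 41*s^3 + 67*s^2 - 48*s - 10)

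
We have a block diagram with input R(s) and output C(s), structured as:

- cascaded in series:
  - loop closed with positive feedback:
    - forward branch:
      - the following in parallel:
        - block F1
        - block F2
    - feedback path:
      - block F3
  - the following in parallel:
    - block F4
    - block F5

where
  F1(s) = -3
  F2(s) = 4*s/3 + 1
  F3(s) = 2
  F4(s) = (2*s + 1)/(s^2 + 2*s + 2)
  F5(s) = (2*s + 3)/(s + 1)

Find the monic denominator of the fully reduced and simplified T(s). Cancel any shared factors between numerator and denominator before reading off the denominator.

The answer is s^4 + 9*s^3/8 - 13*s^2/8 - 11*s/2 - 15/4.

Reasoning:
Step 1: combine F1, F2 in parallel = 4*s/3 - 2
Step 2: reduce the feedback loop with forward (F1+F2) and return F3 = (6 - 4*s)/(8*s - 15)
Step 3: reduce the parallel group F4, F5 = (2*s^3 + 9*s^2 + 13*s + 7)/(s^3 + 3*s^2 + 4*s + 2)
Step 4: series reduction of [(F1+F2)/(1-(F1+F2)*F3)], (F4+F5) = (-8*s^4 - 24*s^3 + 2*s^2 + 50*s + 42)/(8*s^4 + 9*s^3 - 13*s^2 - 44*s - 30)
That last expression is T(s), already simplified. Scaling its denominator by 1/8 (the reciprocal of the leading coefficient) yields the monic denominator.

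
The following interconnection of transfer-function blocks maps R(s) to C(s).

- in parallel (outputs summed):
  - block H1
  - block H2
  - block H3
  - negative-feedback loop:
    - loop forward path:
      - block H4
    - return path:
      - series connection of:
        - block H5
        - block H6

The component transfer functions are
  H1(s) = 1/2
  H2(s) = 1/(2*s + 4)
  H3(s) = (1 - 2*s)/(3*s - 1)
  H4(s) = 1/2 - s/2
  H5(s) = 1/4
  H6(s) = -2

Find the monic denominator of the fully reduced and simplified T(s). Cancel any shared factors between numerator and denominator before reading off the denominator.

Step 1. reduce the series chain H5, H6 = (-1)/2
Step 2. close the feedback loop around H4, (H5*H6) = (2 - 2*s)/(s + 3)
Step 3. add H1, H2, H3, [H4/(1+H4*(H5*H6))] (parallel) = (-13*s^3 - 9*s^2 + 35*s - 5)/(6*s^3 + 28*s^2 + 26*s - 12)
Step 3 gives the fully reduced T(s), with no common factor left to cancel. The denominator's leading coefficient is 6, so divide each of its coefficients by 6 to get the monic form.

Final answer: s^3 + 14*s^2/3 + 13*s/3 - 2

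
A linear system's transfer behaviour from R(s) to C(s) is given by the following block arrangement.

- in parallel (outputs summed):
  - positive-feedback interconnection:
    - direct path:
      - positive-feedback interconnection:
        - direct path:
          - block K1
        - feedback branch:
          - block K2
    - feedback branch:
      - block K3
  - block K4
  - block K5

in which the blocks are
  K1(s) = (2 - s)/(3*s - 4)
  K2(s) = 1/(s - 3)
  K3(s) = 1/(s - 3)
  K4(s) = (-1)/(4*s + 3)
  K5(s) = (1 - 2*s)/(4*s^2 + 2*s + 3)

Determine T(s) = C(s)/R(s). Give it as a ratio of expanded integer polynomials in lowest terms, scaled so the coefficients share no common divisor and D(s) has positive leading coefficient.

1. close the feedback loop around K1, K2 gives (-s^2 + 5*s - 6)/(3*s^2 - 12*s + 10)
2. collapse the loop ([K1/(1-K1*K2)] forward, K3 return) gives (-s^2 + 5*s - 6)/(3*s^2 - 11*s + 8)
3. add [[K1/(1-K1*K2)]/(1-[K1/(1-K1*K2)]*K3)], K4, K5 (parallel) - this is the overall T(s), already in the required normalized form

Answer: (-16*s^5 + 24*s^4 + 106*s^3 - 91*s^2 - 95*s - 54)/(48*s^5 - 116*s^4 - 38*s^3 - 11*s^2 + 45*s + 72)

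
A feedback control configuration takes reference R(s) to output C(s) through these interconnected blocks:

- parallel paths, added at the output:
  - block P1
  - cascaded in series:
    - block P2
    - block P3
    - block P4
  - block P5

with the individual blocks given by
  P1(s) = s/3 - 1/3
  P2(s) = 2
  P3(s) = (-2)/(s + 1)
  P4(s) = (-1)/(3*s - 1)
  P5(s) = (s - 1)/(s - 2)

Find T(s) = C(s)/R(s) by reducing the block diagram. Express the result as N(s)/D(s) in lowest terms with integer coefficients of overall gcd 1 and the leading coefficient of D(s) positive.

Reducing step by step:

Step 1. cascade P2, P3, P4: 4/(3*s^2 + 2*s - 1)
Step 2. reduce the parallel group P1, (P2*P3*P4), P5 - this is the overall T(s), already in the required normalized form

Answer: (3*s^4 + 2*s^3 - 4*s^2 + 10*s - 23)/(9*s^3 - 12*s^2 - 15*s + 6)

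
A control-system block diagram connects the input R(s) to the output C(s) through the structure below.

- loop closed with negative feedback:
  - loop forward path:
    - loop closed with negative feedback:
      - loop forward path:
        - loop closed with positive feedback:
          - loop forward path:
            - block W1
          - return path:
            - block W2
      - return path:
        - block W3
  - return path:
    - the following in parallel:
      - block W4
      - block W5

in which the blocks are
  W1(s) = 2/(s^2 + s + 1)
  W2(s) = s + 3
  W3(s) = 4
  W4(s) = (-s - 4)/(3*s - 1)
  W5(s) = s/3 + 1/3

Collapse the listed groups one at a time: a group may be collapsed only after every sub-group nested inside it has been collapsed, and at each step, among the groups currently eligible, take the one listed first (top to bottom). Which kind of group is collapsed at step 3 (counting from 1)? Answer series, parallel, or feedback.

Answer: parallel

Working:
Step 1. feedback reduction of W1, W2
Step 2. feedback reduction of [W1/(1-W1*W2)], W3
Step 3. combine W4, W5 in parallel
Step 4. collapse the loop ([[W1/(1-W1*W2)]/(1+[W1/(1-W1*W2)]*W3)] forward, (W4+W5) return)
Step 3: parallel.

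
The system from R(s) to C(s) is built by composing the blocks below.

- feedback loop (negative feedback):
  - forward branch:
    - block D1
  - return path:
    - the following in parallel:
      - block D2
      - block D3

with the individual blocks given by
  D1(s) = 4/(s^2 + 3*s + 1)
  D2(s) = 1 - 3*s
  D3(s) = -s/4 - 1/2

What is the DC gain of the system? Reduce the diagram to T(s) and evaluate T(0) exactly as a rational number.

1. reduce the parallel group D2, D3 -> 1/2 - 13*s/4
2. collapse the loop (D1 forward, (D2+D3) return) -> 4/(s^2 - 10*s + 3)
Evaluating the step-2 result (the overall T(s)) at s = 0 gives T(0) = 4/3.

Final answer: 4/3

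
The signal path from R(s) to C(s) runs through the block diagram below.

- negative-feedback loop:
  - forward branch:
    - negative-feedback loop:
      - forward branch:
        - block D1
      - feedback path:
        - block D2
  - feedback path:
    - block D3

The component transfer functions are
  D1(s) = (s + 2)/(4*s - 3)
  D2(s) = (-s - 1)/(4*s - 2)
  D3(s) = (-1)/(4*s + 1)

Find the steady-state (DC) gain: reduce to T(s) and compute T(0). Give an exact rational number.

Step 1. close the feedback loop around D1, D2 = (4*s^2 + 6*s - 4)/(15*s^2 - 23*s + 4)
Step 2. apply the feedback formula to [D1/(1+D1*D2)], D3 = (16*s^3 + 28*s^2 - 10*s - 4)/(60*s^3 - 81*s^2 - 13*s + 8)
Evaluating the step-2 result (the overall T(s)) at s = 0 gives T(0) = -4/8 = -1/2.

Hence the answer: -1/2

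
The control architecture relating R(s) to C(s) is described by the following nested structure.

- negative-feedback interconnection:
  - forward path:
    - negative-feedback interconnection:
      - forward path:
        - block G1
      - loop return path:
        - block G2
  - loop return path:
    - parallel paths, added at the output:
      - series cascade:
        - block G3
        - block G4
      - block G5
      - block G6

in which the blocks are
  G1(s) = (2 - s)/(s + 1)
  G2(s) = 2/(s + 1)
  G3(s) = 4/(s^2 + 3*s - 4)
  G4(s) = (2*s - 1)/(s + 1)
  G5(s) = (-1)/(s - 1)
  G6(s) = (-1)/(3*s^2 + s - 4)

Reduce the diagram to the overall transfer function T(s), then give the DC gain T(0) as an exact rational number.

Reducing step by step:

[1] apply the feedback formula to G1, G2: (-s^2 + s + 2)/(s^2 + 5)
[2] series reduction of G3, G4: (8*s - 4)/(s^3 + 4*s^2 - s - 4)
[3] sum the parallel branches (G3*G4), G5, G6: (-3*s^3 + 4*s^2 - 17*s - 36)/(3*s^4 + 16*s^3 + 13*s^2 - 16*s - 16)
[4] collapse the loop ([G1/(1+G1*G2)] forward, ((G3*G4)+G5+G6) return): (-3*s^5 - 10*s^4 + 19*s^3 + 42*s^2 - 16*s - 32)/(3*s^5 + 16*s^4 + 5*s^3 + 74*s^2 + 2*s - 152)
That last expression is T(s); at s = 0 only the constant terms survive, so T(0) = -32/(-152) = 4/19.

Answer: 4/19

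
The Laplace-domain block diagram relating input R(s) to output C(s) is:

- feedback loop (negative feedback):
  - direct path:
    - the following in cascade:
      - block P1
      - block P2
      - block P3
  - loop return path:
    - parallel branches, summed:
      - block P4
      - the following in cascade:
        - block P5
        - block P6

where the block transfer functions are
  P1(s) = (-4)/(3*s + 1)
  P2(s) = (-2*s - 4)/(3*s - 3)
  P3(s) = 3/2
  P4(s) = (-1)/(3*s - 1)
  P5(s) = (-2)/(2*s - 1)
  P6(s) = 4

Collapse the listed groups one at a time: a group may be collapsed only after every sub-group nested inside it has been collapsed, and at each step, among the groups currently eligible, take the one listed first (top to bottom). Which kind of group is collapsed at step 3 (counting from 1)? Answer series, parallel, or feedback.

1. multiply P1, P2, P3 (series)
2. reduce the series chain P5, P6
3. add P4, (P5*P6) (parallel)
4. collapse the loop ((P1*P2*P3) forward, (P4+(P5*P6)) return)
The group at step 3 is a parallel group.

Hence the answer: parallel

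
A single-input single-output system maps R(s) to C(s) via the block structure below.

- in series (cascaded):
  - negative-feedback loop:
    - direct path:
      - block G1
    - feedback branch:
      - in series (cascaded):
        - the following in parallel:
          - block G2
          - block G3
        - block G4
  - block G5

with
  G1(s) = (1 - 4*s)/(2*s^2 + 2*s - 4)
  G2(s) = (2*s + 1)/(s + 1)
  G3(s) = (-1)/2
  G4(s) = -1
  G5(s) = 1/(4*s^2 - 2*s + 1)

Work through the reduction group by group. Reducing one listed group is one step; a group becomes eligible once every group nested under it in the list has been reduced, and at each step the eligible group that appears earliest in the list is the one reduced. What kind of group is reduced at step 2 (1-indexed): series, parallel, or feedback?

Step 1: reduce the parallel group G2, G3
Step 2: cascade (G2+G3), G4
Step 3: reduce the feedback loop with forward G1 and return ((G2+G3)*G4)
Step 4: series reduction of [G1/(1+G1*((G2+G3)*G4))], G5
So the answer for step 2 is series.

Answer: series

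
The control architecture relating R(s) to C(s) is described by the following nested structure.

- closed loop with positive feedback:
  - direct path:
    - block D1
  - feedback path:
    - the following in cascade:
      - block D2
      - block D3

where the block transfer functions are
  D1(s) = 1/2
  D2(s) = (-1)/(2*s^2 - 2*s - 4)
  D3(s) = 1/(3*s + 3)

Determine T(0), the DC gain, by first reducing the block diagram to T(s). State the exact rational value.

Answer: 12/23

Working:
Step 1 - reduce the series chain D2, D3 = (-1)/(6*s^3 - 18*s - 12)
Step 2 - reduce the feedback loop with forward D1 and return (D2*D3) = (6*s^3 - 18*s - 12)/(12*s^3 - 36*s - 23)
Step 2 gives the overall T(s). Then T(0) = -12/(-23) = 12/23.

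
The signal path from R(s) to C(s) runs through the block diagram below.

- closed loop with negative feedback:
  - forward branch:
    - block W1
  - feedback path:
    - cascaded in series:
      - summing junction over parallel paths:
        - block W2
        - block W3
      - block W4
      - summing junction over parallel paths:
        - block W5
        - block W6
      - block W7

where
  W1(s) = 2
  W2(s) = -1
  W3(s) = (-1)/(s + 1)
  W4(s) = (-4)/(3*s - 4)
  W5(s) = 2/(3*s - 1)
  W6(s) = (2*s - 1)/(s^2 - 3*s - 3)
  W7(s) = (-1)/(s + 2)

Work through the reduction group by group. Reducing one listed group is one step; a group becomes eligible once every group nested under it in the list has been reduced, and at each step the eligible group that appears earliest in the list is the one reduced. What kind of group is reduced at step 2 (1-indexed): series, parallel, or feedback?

Step 1 - parallel reduction of W2, W3
Step 2 - parallel reduction of W5, W6
Step 3 - combine (W2+W3), W4, (W5+W6), W7 in series
Step 4 - apply the feedback formula to W1, ((W2+W3)*W4*(W5+W6)*W7)
The group at step 2 is a parallel group.

Therefore the answer is parallel.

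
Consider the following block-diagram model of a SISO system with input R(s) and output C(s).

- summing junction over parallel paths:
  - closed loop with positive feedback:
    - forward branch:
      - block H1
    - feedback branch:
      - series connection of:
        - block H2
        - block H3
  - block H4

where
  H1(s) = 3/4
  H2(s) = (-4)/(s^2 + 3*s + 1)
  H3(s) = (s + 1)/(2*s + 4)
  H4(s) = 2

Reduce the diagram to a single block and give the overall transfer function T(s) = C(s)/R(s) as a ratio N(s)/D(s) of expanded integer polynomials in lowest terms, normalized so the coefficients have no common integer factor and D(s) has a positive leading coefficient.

Step 1: multiply H2, H3 (series) = (-2*s - 2)/(s^3 + 5*s^2 + 7*s + 2)
Step 2: feedback reduction of H1, (H2*H3) = (3*s^3 + 15*s^2 + 21*s + 6)/(4*s^3 + 20*s^2 + 34*s + 14)
Step 3: combine [H1/(1-H1*(H2*H3))], H4 in parallel - this is the overall T(s), already in the required normalized form

Answer: (11*s^3 + 55*s^2 + 89*s + 34)/(4*s^3 + 20*s^2 + 34*s + 14)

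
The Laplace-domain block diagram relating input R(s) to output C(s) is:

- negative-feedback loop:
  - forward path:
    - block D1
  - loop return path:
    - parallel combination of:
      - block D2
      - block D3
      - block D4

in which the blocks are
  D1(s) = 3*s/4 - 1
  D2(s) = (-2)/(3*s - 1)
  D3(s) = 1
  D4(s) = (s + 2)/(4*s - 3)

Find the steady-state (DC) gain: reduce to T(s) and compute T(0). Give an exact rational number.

Answer: 3/4

Working:
Step 1: parallel reduction of D2, D3, D4: (15*s^2 - 16*s + 7)/(12*s^2 - 13*s + 3)
Step 2: collapse the loop (D1 forward, (D2+D3+D4) return): (36*s^3 - 87*s^2 + 61*s - 12)/(45*s^3 - 60*s^2 + 33*s - 16)
Evaluating the step-2 result (the overall T(s)) at s = 0 gives T(0) = -12/(-16) = 3/4.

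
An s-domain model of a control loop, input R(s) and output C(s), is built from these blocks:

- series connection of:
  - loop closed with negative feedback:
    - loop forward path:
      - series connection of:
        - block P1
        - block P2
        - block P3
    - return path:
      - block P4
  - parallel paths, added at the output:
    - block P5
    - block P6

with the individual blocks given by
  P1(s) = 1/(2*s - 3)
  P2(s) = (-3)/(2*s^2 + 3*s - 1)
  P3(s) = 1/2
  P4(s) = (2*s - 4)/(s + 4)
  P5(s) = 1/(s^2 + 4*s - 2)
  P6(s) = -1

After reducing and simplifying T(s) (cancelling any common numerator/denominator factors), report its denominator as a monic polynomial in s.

The answer is s^6 + 8*s^5 + 45*s^4/4 - 30*s^3 - 34*s^2 + 40*s - 9.

Reasoning:
Step 1 - combine P1, P2, P3 in series gives (-3)/(8*s^3 - 22*s + 6)
Step 2 - close the feedback loop around (P1*P2*P3), P4 gives (-3*s - 12)/(8*s^4 + 32*s^3 - 22*s^2 - 88*s + 36)
Step 3 - combine P5, P6 in parallel gives (-s^2 - 4*s + 3)/(s^2 + 4*s - 2)
Step 4 - reduce the series chain [(P1*P2*P3)/(1+(P1*P2*P3)*P4)], (P5+P6) gives (3*s^3 + 24*s^2 + 39*s - 36)/(8*s^6 + 64*s^5 + 90*s^4 - 240*s^3 - 272*s^2 + 320*s - 72)
T(s) is the step-4 result (common factors already cancelled). Leading coefficient of the denominator: 8. Divide through by 8 for the monic polynomial.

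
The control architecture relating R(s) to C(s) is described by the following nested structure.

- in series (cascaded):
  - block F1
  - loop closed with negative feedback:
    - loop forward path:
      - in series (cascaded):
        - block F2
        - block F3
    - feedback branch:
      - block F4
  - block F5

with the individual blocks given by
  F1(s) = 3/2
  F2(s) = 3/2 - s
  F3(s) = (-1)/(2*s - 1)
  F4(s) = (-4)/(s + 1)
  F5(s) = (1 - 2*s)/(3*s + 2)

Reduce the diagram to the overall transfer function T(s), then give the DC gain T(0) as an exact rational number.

First reduce the diagram to T(s).

Step 1: combine F2, F3 in series -> (2*s - 3)/(4*s - 2)
Step 2: reduce the feedback loop with forward (F2*F3) and return F4 -> (2*s^2 - s - 3)/(4*s^2 - 6*s + 10)
Step 3: series reduction of F1, [(F2*F3)/(1+(F2*F3)*F4)], F5 -> (-12*s^3 + 12*s^2 + 15*s - 9)/(24*s^3 - 20*s^2 + 36*s + 40)
Step 3 gives the overall T(s). Then T(0) = -9/40.

Answer: -9/40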